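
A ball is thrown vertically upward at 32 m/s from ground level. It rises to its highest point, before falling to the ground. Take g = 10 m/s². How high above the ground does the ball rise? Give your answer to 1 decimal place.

51.2 m

Phase 1 (rising): v₀ = 32.0 m/s, a = -10 m/s².
v = v₀ + at → t = (0 − 32.0) / -10 = 3.20 s
v² = v₀² + 2aΔx → Δx = (0² − 32.0²)/(2·-10) = 51.2 m
Maximum height = 51.2 m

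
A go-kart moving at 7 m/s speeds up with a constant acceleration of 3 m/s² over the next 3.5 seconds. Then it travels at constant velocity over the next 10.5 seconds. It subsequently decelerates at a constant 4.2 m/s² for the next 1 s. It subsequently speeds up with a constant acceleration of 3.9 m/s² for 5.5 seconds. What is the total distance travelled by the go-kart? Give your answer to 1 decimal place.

374.2 m

Phase 1 (accelerating): v₀ = 7.00 m/s, a = 3 m/s².
v = v₀ + at = 7.00 + (3)(3.5) = 17.5 m/s
Δx = v₀t + ½at² = 7.00·3.5 + 0.5·3·3.5² = 42.9 m

Phase 2 (constant speed): v₀ = 17.5 m/s, a = 0 m/s².
v = v₀ + at = 17.5 + (0)(10.5) = 17.5 m/s
Δx = v₀t + ½at² = 17.5·10.5 + 0.5·0·10.5² = 184 m

Phase 3 (decelerating): v₀ = 17.5 m/s, a = -4.2 m/s².
v = v₀ + at = 17.5 + (-4.2)(1) = 13.3 m/s
Δx = v₀t + ½at² = 17.5·1 + 0.5·-4.2·1² = 15.4 m

Phase 4 (accelerating): v₀ = 13.3 m/s, a = 3.9 m/s².
v = v₀ + at = 13.3 + (3.9)(5.5) = 34.8 m/s
Δx = v₀t + ½at² = 13.3·5.5 + 0.5·3.9·5.5² = 132 m
Total distance = 42.9 + 184 + 15.4 + 132 = 374 m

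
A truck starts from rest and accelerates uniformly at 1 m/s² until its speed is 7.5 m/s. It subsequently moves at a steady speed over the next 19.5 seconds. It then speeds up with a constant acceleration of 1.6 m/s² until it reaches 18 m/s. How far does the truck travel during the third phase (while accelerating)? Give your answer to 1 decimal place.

83.7 m

Phase 1 (accelerating): v₀ = 0 m/s, a = 1 m/s².
v = v₀ + at → t = (7.5 − 0) / 1 = 7.50 s
v² = v₀² + 2aΔx → Δx = (7.5² − 0²)/(2·1) = 28.1 m

Phase 2 (constant speed): v₀ = 7.50 m/s, a = 0 m/s².
v = v₀ + at = 7.50 + (0)(19.5) = 7.50 m/s
Δx = v₀t + ½at² = 7.50·19.5 + 0.5·0·19.5² = 146 m

Phase 3 (accelerating): v₀ = 7.50 m/s, a = 1.6 m/s².
v = v₀ + at → t = (18 − 7.50) / 1.6 = 6.56 s
v² = v₀² + 2aΔx → Δx = (18² − 7.50²)/(2·1.6) = 83.7 m
Distance in phase 3 = 83.7 m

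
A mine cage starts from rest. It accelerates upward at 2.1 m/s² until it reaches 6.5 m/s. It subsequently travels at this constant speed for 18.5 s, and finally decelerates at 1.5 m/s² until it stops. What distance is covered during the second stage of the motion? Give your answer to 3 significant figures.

Phase 1 (accelerating): v₀ = 0 m/s, a = 2.1 m/s².
v = v₀ + at → t = (6.5 − 0) / 2.1 = 3.10 s
v² = v₀² + 2aΔx → Δx = (6.5² − 0²)/(2·2.1) = 10.1 m

Phase 2 (constant speed): v₀ = 6.50 m/s, a = 0 m/s².
v = v₀ + at = 6.50 + (0)(18.5) = 6.50 m/s
Δx = v₀t + ½at² = 6.50·18.5 + 0.5·0·18.5² = 120 m
Distance in phase 2 = 120 m

120 m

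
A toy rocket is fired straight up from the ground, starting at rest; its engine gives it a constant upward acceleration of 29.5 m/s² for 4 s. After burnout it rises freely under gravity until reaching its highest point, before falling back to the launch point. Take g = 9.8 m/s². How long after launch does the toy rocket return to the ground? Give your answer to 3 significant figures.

29.9 s

Phase 1 (powered ascent): v₀ = 0 m/s, a = 29.5 m/s².
v = v₀ + at = 0 + (29.5)(4) = 118 m/s
Δx = v₀t + ½at² = 0·4 + 0.5·29.5·4² = 236 m

Phase 2 (coasting upward): v₀ = 118 m/s, a = -9.8 m/s².
v = v₀ + at → t = (0 − 118) / -9.8 = 12.0 s
v² = v₀² + 2aΔx → Δx = (0² − 118²)/(2·-9.8) = 710 m

Phase 3 (free fall): v₀ = 0 m/s, a = -9.8 m/s².
Falls 946 m from rest: t = √(2·946/9.8) = 13.9 s; v = g·t = 136 m/s.
Total time = 4.00 + 12.0 + 13.9 = 29.9 s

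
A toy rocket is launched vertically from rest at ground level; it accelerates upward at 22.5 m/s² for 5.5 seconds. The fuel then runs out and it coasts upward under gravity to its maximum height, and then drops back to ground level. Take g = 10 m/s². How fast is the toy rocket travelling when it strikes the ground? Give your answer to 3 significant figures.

Phase 1 (powered ascent): v₀ = 0 m/s, a = 22.5 m/s².
v = v₀ + at = 0 + (22.5)(5.5) = 124 m/s
Δx = v₀t + ½at² = 0·5.5 + 0.5·22.5·5.5² = 340 m

Phase 2 (coasting upward): v₀ = 124 m/s, a = -10 m/s².
v = v₀ + at → t = (0 − 124) / -10 = 12.4 s
v² = v₀² + 2aΔx → Δx = (0² − 124²)/(2·-10) = 766 m

Phase 3 (free fall): v₀ = 0 m/s, a = -10 m/s².
Falls 1110 m from rest: t = √(2·1110/10) = 14.9 s; v = g·t = 149 m/s.
Impact speed = 149 m/s

149 m/s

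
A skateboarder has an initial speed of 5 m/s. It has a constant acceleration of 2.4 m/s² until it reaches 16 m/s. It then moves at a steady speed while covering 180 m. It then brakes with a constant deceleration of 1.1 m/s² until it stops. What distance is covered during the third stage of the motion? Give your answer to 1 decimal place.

116.4 m

Phase 1 (accelerating): v₀ = 5.00 m/s, a = 2.4 m/s².
v = v₀ + at → t = (16 − 5.00) / 2.4 = 4.58 s
v² = v₀² + 2aΔx → Δx = (16² − 5.00²)/(2·2.4) = 48.1 m

Phase 2 (constant speed): v₀ = 16.0 m/s, a = 0 m/s².
Constant speed: t = d/v = 180/16.0 = 11.2 s

Phase 3 (decelerating): v₀ = 16.0 m/s, a = -1.1 m/s².
v = v₀ + at → t = (0 − 16.0) / -1.1 = 14.5 s
v² = v₀² + 2aΔx → Δx = (0² − 16.0²)/(2·-1.1) = 116 m
Distance in phase 3 = 116 m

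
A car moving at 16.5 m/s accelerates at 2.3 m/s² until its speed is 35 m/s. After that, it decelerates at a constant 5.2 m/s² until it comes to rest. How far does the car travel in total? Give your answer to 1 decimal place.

324.9 m

Phase 1 (accelerating): v₀ = 16.5 m/s, a = 2.3 m/s².
v = v₀ + at → t = (35 − 16.5) / 2.3 = 8.04 s
v² = v₀² + 2aΔx → Δx = (35² − 16.5²)/(2·2.3) = 207 m

Phase 2 (decelerating): v₀ = 35.0 m/s, a = -5.2 m/s².
v = v₀ + at → t = (0 − 35.0) / -5.2 = 6.73 s
v² = v₀² + 2aΔx → Δx = (0² − 35.0²)/(2·-5.2) = 118 m
Total distance = 207 + 118 = 325 m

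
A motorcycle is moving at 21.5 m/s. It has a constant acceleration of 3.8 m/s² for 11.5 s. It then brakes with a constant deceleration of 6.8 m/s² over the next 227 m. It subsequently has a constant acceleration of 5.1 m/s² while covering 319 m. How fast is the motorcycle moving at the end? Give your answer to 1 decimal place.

Phase 1 (accelerating): v₀ = 21.5 m/s, a = 3.8 m/s².
v = v₀ + at = 21.5 + (3.8)(11.5) = 65.2 m/s
Δx = v₀t + ½at² = 21.5·11.5 + 0.5·3.8·11.5² = 499 m

Phase 2 (decelerating): v₀ = 65.2 m/s, a = -6.8 m/s².
v² = v₀² + 2aΔx = 65.2² + 2·-6.8·227 = 1160 → v = 34.1 m/s
t = (v − v₀)/a = (34.1 − 65.2)/-6.8 = 4.57 s

Phase 3 (accelerating): v₀ = 34.1 m/s, a = 5.1 m/s².
v² = v₀² + 2aΔx = 34.1² + 2·5.1·319 = 4420 → v = 66.5 m/s
t = (v − v₀)/a = (66.5 − 34.1)/5.1 = 6.34 s
Final speed = 66.5 m/s

66.5 m/s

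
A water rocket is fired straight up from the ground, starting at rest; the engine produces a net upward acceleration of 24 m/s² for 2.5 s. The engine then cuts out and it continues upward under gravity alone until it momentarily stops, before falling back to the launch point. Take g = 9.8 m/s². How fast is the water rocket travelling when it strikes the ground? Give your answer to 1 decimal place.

71.2 m/s

Phase 1 (powered ascent): v₀ = 0 m/s, a = 24 m/s².
v = v₀ + at = 0 + (24)(2.5) = 60.0 m/s
Δx = v₀t + ½at² = 0·2.5 + 0.5·24·2.5² = 75.0 m

Phase 2 (coasting upward): v₀ = 60.0 m/s, a = -9.8 m/s².
v = v₀ + at → t = (0 − 60.0) / -9.8 = 6.12 s
v² = v₀² + 2aΔx → Δx = (0² − 60.0²)/(2·-9.8) = 184 m

Phase 3 (free fall): v₀ = 0 m/s, a = -9.8 m/s².
Falls 259 m from rest: t = √(2·259/9.8) = 7.27 s; v = g·t = 71.2 m/s.
Impact speed = 71.2 m/s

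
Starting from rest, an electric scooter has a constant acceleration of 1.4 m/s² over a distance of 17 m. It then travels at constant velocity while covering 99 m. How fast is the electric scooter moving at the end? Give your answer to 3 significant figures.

6.90 m/s

Phase 1 (accelerating): v₀ = 0 m/s, a = 1.4 m/s².
v² = v₀² + 2aΔx = 0² + 2·1.4·17 = 47.6 → v = 6.90 m/s
t = (v − v₀)/a = (6.90 − 0)/1.4 = 4.93 s

Phase 2 (constant speed): v₀ = 6.90 m/s, a = 0 m/s².
Constant speed: t = d/v = 99/6.90 = 14.3 s
Final speed = 6.90 m/s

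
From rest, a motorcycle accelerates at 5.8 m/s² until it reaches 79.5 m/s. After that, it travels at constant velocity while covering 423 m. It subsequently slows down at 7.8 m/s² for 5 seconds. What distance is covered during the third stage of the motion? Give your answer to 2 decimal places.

Phase 1 (accelerating): v₀ = 0 m/s, a = 5.8 m/s².
v = v₀ + at → t = (79.5 − 0) / 5.8 = 13.7 s
v² = v₀² + 2aΔx → Δx = (79.5² − 0²)/(2·5.8) = 545 m

Phase 2 (constant speed): v₀ = 79.5 m/s, a = 0 m/s².
Constant speed: t = d/v = 423/79.5 = 5.32 s

Phase 3 (decelerating): v₀ = 79.5 m/s, a = -7.8 m/s².
v = v₀ + at = 79.5 + (-7.8)(5) = 40.5 m/s
Δx = v₀t + ½at² = 79.5·5 + 0.5·-7.8·5² = 300 m
Distance in phase 3 = 300 m

300.00 m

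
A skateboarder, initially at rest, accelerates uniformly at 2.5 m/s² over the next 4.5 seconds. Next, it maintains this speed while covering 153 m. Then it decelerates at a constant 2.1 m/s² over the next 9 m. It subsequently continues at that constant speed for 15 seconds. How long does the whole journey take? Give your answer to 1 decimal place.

Phase 1 (accelerating): v₀ = 0 m/s, a = 2.5 m/s².
v = v₀ + at = 0 + (2.5)(4.5) = 11.2 m/s
Δx = v₀t + ½at² = 0·4.5 + 0.5·2.5·4.5² = 25.3 m

Phase 2 (constant speed): v₀ = 11.2 m/s, a = 0 m/s².
Constant speed: t = d/v = 153/11.2 = 13.6 s

Phase 3 (decelerating): v₀ = 11.2 m/s, a = -2.1 m/s².
v² = v₀² + 2aΔx = 11.2² + 2·-2.1·9 = 88.8 → v = 9.42 m/s
t = (v − v₀)/a = (9.42 − 11.2)/-2.1 = 0.871 s

Phase 4 (constant speed): v₀ = 9.42 m/s, a = 0 m/s².
v = v₀ + at = 9.42 + (0)(15) = 9.42 m/s
Δx = v₀t + ½at² = 9.42·15 + 0.5·0·15² = 141 m
Total time = 4.50 + 13.6 + 0.871 + 15.0 = 34.0 s

34.0 s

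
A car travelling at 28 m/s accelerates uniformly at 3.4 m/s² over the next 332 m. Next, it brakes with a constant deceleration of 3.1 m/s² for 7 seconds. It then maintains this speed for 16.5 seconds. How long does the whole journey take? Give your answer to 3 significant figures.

31.5 s

Phase 1 (accelerating): v₀ = 28.0 m/s, a = 3.4 m/s².
v² = v₀² + 2aΔx = 28.0² + 2·3.4·332 = 3040 → v = 55.2 m/s
t = (v − v₀)/a = (55.2 − 28.0)/3.4 = 7.99 s

Phase 2 (decelerating): v₀ = 55.2 m/s, a = -3.1 m/s².
v = v₀ + at = 55.2 + (-3.1)(7) = 33.5 m/s
Δx = v₀t + ½at² = 55.2·7 + 0.5·-3.1·7² = 310 m

Phase 3 (constant speed): v₀ = 33.5 m/s, a = 0 m/s².
v = v₀ + at = 33.5 + (0)(16.5) = 33.5 m/s
Δx = v₀t + ½at² = 33.5·16.5 + 0.5·0·16.5² = 552 m
Total time = 7.99 + 7.00 + 16.5 = 31.5 s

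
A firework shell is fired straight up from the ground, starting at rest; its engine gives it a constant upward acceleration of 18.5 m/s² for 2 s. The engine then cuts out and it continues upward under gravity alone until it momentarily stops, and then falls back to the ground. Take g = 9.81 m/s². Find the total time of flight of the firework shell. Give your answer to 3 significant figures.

Phase 1 (powered ascent): v₀ = 0 m/s, a = 18.5 m/s².
v = v₀ + at = 0 + (18.5)(2) = 37.0 m/s
Δx = v₀t + ½at² = 0·2 + 0.5·18.5·2² = 37.0 m

Phase 2 (coasting upward): v₀ = 37.0 m/s, a = -9.81 m/s².
v = v₀ + at → t = (0 − 37.0) / -9.81 = 3.77 s
v² = v₀² + 2aΔx → Δx = (0² − 37.0²)/(2·-9.81) = 69.8 m

Phase 3 (free fall): v₀ = 0 m/s, a = -9.81 m/s².
Falls 107 m from rest: t = √(2·107/9.81) = 4.67 s; v = g·t = 45.8 m/s.
Total time = 2.00 + 3.77 + 4.67 = 10.4 s

10.4 s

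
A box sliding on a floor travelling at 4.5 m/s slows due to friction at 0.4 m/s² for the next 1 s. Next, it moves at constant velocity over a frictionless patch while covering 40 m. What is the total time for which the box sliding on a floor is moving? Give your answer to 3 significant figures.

Phase 1 (decelerating): v₀ = 4.50 m/s, a = -0.4 m/s².
v = v₀ + at = 4.50 + (-0.4)(1) = 4.10 m/s
Δx = v₀t + ½at² = 4.50·1 + 0.5·-0.4·1² = 4.30 m

Phase 2 (constant speed): v₀ = 4.10 m/s, a = 0 m/s².
Constant speed: t = d/v = 40/4.10 = 9.76 s
Total time = 1.00 + 9.76 = 10.8 s

10.8 s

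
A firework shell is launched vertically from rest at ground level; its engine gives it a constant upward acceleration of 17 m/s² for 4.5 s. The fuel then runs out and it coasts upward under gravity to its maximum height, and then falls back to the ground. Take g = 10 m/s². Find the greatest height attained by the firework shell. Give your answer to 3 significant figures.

465 m

Phase 1 (powered ascent): v₀ = 0 m/s, a = 17 m/s².
v = v₀ + at = 0 + (17)(4.5) = 76.5 m/s
Δx = v₀t + ½at² = 0·4.5 + 0.5·17·4.5² = 172 m

Phase 2 (coasting upward): v₀ = 76.5 m/s, a = -10 m/s².
v = v₀ + at → t = (0 − 76.5) / -10 = 7.65 s
v² = v₀² + 2aΔx → Δx = (0² − 76.5²)/(2·-10) = 293 m
Maximum height = 172 + 293 = 465 m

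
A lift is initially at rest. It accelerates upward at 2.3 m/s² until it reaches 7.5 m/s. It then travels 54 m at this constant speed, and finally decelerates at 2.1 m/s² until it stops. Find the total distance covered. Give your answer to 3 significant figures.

79.6 m

Phase 1 (accelerating): v₀ = 0 m/s, a = 2.3 m/s².
v = v₀ + at → t = (7.5 − 0) / 2.3 = 3.26 s
v² = v₀² + 2aΔx → Δx = (7.5² − 0²)/(2·2.3) = 12.2 m

Phase 2 (constant speed): v₀ = 7.50 m/s, a = 0 m/s².
Constant speed: t = d/v = 54/7.50 = 7.20 s

Phase 3 (decelerating): v₀ = 7.50 m/s, a = -2.1 m/s².
v = v₀ + at → t = (0 − 7.50) / -2.1 = 3.57 s
v² = v₀² + 2aΔx → Δx = (0² − 7.50²)/(2·-2.1) = 13.4 m
Total distance = 12.2 + 54.0 + 13.4 = 79.6 m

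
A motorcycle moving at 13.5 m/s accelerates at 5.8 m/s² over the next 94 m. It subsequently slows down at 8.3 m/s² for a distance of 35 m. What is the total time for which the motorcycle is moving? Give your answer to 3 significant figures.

4.95 s

Phase 1 (accelerating): v₀ = 13.5 m/s, a = 5.8 m/s².
v² = v₀² + 2aΔx = 13.5² + 2·5.8·94 = 1270 → v = 35.7 m/s
t = (v − v₀)/a = (35.7 − 13.5)/5.8 = 3.82 s

Phase 2 (decelerating): v₀ = 35.7 m/s, a = -8.3 m/s².
v² = v₀² + 2aΔx = 35.7² + 2·-8.3·35 = 692 → v = 26.3 m/s
t = (v − v₀)/a = (26.3 − 35.7)/-8.3 = 1.13 s
Total time = 3.82 + 1.13 = 4.95 s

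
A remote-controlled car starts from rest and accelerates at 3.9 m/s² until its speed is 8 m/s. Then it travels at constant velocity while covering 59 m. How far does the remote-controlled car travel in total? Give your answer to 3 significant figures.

67.2 m

Phase 1 (accelerating): v₀ = 0 m/s, a = 3.9 m/s².
v = v₀ + at → t = (8 − 0) / 3.9 = 2.05 s
v² = v₀² + 2aΔx → Δx = (8² − 0²)/(2·3.9) = 8.21 m

Phase 2 (constant speed): v₀ = 8.00 m/s, a = 0 m/s².
Constant speed: t = d/v = 59/8.00 = 7.38 s
Total distance = 8.21 + 59.0 = 67.2 m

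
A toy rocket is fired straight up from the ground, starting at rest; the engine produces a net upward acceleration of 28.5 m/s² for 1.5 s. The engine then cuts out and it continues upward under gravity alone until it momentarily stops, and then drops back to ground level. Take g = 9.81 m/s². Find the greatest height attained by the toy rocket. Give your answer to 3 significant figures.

Phase 1 (powered ascent): v₀ = 0 m/s, a = 28.5 m/s².
v = v₀ + at = 0 + (28.5)(1.5) = 42.8 m/s
Δx = v₀t + ½at² = 0·1.5 + 0.5·28.5·1.5² = 32.1 m

Phase 2 (coasting upward): v₀ = 42.8 m/s, a = -9.81 m/s².
v = v₀ + at → t = (0 − 42.8) / -9.81 = 4.36 s
v² = v₀² + 2aΔx → Δx = (0² − 42.8²)/(2·-9.81) = 93.1 m
Maximum height = 32.1 + 93.1 = 125 m

125 m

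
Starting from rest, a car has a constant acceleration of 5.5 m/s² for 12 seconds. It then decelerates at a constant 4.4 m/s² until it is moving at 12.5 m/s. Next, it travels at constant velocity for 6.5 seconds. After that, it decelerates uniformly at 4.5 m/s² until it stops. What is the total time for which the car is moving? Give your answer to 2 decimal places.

Phase 1 (accelerating): v₀ = 0 m/s, a = 5.5 m/s².
v = v₀ + at = 0 + (5.5)(12) = 66.0 m/s
Δx = v₀t + ½at² = 0·12 + 0.5·5.5·12² = 396 m

Phase 2 (decelerating): v₀ = 66.0 m/s, a = -4.4 m/s².
v = v₀ + at → t = (12.5 − 66.0) / -4.4 = 12.2 s
v² = v₀² + 2aΔx → Δx = (12.5² − 66.0²)/(2·-4.4) = 477 m

Phase 3 (constant speed): v₀ = 12.5 m/s, a = 0 m/s².
v = v₀ + at = 12.5 + (0)(6.5) = 12.5 m/s
Δx = v₀t + ½at² = 12.5·6.5 + 0.5·0·6.5² = 81.2 m

Phase 4 (decelerating): v₀ = 12.5 m/s, a = -4.5 m/s².
v = v₀ + at → t = (0 − 12.5) / -4.5 = 2.78 s
v² = v₀² + 2aΔx → Δx = (0² − 12.5²)/(2·-4.5) = 17.4 m
Total time = 12.0 + 12.2 + 6.50 + 2.78 = 33.4 s

33.44 s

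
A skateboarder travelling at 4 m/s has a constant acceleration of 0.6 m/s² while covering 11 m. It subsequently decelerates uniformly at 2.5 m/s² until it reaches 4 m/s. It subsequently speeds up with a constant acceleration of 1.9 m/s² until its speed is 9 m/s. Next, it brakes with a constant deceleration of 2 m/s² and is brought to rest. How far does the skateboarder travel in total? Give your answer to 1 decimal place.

Phase 1 (accelerating): v₀ = 4.00 m/s, a = 0.6 m/s².
v² = v₀² + 2aΔx = 4.00² + 2·0.6·11 = 29.2 → v = 5.40 m/s
t = (v − v₀)/a = (5.40 − 4.00)/0.6 = 2.34 s

Phase 2 (decelerating): v₀ = 5.40 m/s, a = -2.5 m/s².
v = v₀ + at → t = (4 − 5.40) / -2.5 = 0.561 s
v² = v₀² + 2aΔx → Δx = (4² − 5.40²)/(2·-2.5) = 2.64 m

Phase 3 (accelerating): v₀ = 4.00 m/s, a = 1.9 m/s².
v = v₀ + at → t = (9 − 4.00) / 1.9 = 2.63 s
v² = v₀² + 2aΔx → Δx = (9² − 4.00²)/(2·1.9) = 17.1 m

Phase 4 (decelerating): v₀ = 9.00 m/s, a = -2 m/s².
v = v₀ + at → t = (0 − 9.00) / -2 = 4.50 s
v² = v₀² + 2aΔx → Δx = (0² − 9.00²)/(2·-2) = 20.2 m
Total distance = 11.0 + 2.64 + 17.1 + 20.2 = 51.0 m

51.0 m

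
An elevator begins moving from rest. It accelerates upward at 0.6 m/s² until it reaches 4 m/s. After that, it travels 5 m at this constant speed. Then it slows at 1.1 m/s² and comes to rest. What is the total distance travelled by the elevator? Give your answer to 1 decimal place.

Phase 1 (accelerating): v₀ = 0 m/s, a = 0.6 m/s².
v = v₀ + at → t = (4 − 0) / 0.6 = 6.67 s
v² = v₀² + 2aΔx → Δx = (4² − 0²)/(2·0.6) = 13.3 m

Phase 2 (constant speed): v₀ = 4.00 m/s, a = 0 m/s².
Constant speed: t = d/v = 5/4.00 = 1.25 s

Phase 3 (decelerating): v₀ = 4.00 m/s, a = -1.1 m/s².
v = v₀ + at → t = (0 − 4.00) / -1.1 = 3.64 s
v² = v₀² + 2aΔx → Δx = (0² − 4.00²)/(2·-1.1) = 7.27 m
Total distance = 13.3 + 5.00 + 7.27 = 25.6 m

25.6 m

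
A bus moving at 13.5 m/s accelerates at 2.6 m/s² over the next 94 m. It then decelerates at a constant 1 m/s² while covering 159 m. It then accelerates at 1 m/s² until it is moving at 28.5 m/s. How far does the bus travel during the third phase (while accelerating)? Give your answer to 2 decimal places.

229.60 m

Phase 1 (accelerating): v₀ = 13.5 m/s, a = 2.6 m/s².
v² = v₀² + 2aΔx = 13.5² + 2·2.6·94 = 671 → v = 25.9 m/s
t = (v − v₀)/a = (25.9 − 13.5)/2.6 = 4.77 s

Phase 2 (decelerating): v₀ = 25.9 m/s, a = -1 m/s².
v² = v₀² + 2aΔx = 25.9² + 2·-1·159 = 353 → v = 18.8 m/s
t = (v − v₀)/a = (18.8 − 25.9)/-1 = 7.12 s

Phase 3 (accelerating): v₀ = 18.8 m/s, a = 1 m/s².
v = v₀ + at → t = (28.5 − 18.8) / 1 = 9.71 s
v² = v₀² + 2aΔx → Δx = (28.5² − 18.8²)/(2·1) = 230 m
Distance in phase 3 = 230 m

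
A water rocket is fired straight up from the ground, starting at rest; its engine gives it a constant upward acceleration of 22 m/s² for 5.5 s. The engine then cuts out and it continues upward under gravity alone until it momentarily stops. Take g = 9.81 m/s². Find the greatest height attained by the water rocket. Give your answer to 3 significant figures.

Phase 1 (powered ascent): v₀ = 0 m/s, a = 22 m/s².
v = v₀ + at = 0 + (22)(5.5) = 121 m/s
Δx = v₀t + ½at² = 0·5.5 + 0.5·22·5.5² = 333 m

Phase 2 (coasting upward): v₀ = 121 m/s, a = -9.81 m/s².
v = v₀ + at → t = (0 − 121) / -9.81 = 12.3 s
v² = v₀² + 2aΔx → Δx = (0² − 121²)/(2·-9.81) = 746 m
Maximum height = 333 + 746 = 1080 m

1080 m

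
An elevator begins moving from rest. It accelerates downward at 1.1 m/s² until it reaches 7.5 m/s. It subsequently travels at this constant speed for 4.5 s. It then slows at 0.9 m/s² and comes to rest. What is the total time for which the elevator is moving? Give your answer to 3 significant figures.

19.7 s

Phase 1 (accelerating): v₀ = 0 m/s, a = 1.1 m/s².
v = v₀ + at → t = (7.5 − 0) / 1.1 = 6.82 s
v² = v₀² + 2aΔx → Δx = (7.5² − 0²)/(2·1.1) = 25.6 m

Phase 2 (constant speed): v₀ = 7.50 m/s, a = 0 m/s².
v = v₀ + at = 7.50 + (0)(4.5) = 7.50 m/s
Δx = v₀t + ½at² = 7.50·4.5 + 0.5·0·4.5² = 33.8 m

Phase 3 (decelerating): v₀ = 7.50 m/s, a = -0.9 m/s².
v = v₀ + at → t = (0 − 7.50) / -0.9 = 8.33 s
v² = v₀² + 2aΔx → Δx = (0² − 7.50²)/(2·-0.9) = 31.2 m
Total time = 6.82 + 4.50 + 8.33 = 19.7 s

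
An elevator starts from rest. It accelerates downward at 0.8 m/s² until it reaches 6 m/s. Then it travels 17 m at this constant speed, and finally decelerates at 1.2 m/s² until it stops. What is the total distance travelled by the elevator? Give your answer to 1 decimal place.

Phase 1 (accelerating): v₀ = 0 m/s, a = 0.8 m/s².
v = v₀ + at → t = (6 − 0) / 0.8 = 7.50 s
v² = v₀² + 2aΔx → Δx = (6² − 0²)/(2·0.8) = 22.5 m

Phase 2 (constant speed): v₀ = 6.00 m/s, a = 0 m/s².
Constant speed: t = d/v = 17/6.00 = 2.83 s

Phase 3 (decelerating): v₀ = 6.00 m/s, a = -1.2 m/s².
v = v₀ + at → t = (0 − 6.00) / -1.2 = 5.00 s
v² = v₀² + 2aΔx → Δx = (0² − 6.00²)/(2·-1.2) = 15.0 m
Total distance = 22.5 + 17.0 + 15.0 = 54.5 m

54.5 m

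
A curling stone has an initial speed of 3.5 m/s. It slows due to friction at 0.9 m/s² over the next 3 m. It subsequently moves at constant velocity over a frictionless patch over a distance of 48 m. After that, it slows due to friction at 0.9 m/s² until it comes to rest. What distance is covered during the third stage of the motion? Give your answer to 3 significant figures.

3.81 m

Phase 1 (decelerating): v₀ = 3.50 m/s, a = -0.9 m/s².
v² = v₀² + 2aΔx = 3.50² + 2·-0.9·3 = 6.85 → v = 2.62 m/s
t = (v − v₀)/a = (2.62 − 3.50)/-0.9 = 0.981 s

Phase 2 (constant speed): v₀ = 2.62 m/s, a = 0 m/s².
Constant speed: t = d/v = 48/2.62 = 18.3 s

Phase 3 (decelerating): v₀ = 2.62 m/s, a = -0.9 m/s².
v = v₀ + at → t = (0 − 2.62) / -0.9 = 2.91 s
v² = v₀² + 2aΔx → Δx = (0² − 2.62²)/(2·-0.9) = 3.81 m
Distance in phase 3 = 3.81 m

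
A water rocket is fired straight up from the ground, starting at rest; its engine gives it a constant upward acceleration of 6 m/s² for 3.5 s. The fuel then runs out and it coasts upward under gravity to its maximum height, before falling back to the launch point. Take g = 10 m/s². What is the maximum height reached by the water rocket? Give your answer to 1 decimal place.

58.8 m

Phase 1 (powered ascent): v₀ = 0 m/s, a = 6 m/s².
v = v₀ + at = 0 + (6)(3.5) = 21.0 m/s
Δx = v₀t + ½at² = 0·3.5 + 0.5·6·3.5² = 36.8 m

Phase 2 (coasting upward): v₀ = 21.0 m/s, a = -10 m/s².
v = v₀ + at → t = (0 − 21.0) / -10 = 2.10 s
v² = v₀² + 2aΔx → Δx = (0² − 21.0²)/(2·-10) = 22.1 m
Maximum height = 36.8 + 22.1 = 58.8 m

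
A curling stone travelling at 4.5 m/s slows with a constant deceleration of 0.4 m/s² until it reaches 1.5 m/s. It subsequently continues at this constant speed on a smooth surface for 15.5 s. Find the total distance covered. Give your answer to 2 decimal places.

Phase 1 (decelerating): v₀ = 4.50 m/s, a = -0.4 m/s².
v = v₀ + at → t = (1.5 − 4.50) / -0.4 = 7.50 s
v² = v₀² + 2aΔx → Δx = (1.5² − 4.50²)/(2·-0.4) = 22.5 m

Phase 2 (constant speed): v₀ = 1.50 m/s, a = 0 m/s².
v = v₀ + at = 1.50 + (0)(15.5) = 1.50 m/s
Δx = v₀t + ½at² = 1.50·15.5 + 0.5·0·15.5² = 23.2 m
Total distance = 22.5 + 23.2 = 45.8 m

45.75 m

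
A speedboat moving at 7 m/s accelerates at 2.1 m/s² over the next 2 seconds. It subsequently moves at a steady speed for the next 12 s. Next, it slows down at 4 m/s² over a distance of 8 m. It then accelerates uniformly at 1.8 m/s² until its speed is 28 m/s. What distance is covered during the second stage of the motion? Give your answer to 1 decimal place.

134.4 m

Phase 1 (accelerating): v₀ = 7.00 m/s, a = 2.1 m/s².
v = v₀ + at = 7.00 + (2.1)(2) = 11.2 m/s
Δx = v₀t + ½at² = 7.00·2 + 0.5·2.1·2² = 18.2 m

Phase 2 (constant speed): v₀ = 11.2 m/s, a = 0 m/s².
v = v₀ + at = 11.2 + (0)(12) = 11.2 m/s
Δx = v₀t + ½at² = 11.2·12 + 0.5·0·12² = 134 m
Distance in phase 2 = 134 m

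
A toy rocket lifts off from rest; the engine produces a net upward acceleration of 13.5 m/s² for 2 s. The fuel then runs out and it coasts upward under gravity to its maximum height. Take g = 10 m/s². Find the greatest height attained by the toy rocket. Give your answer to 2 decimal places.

Phase 1 (powered ascent): v₀ = 0 m/s, a = 13.5 m/s².
v = v₀ + at = 0 + (13.5)(2) = 27.0 m/s
Δx = v₀t + ½at² = 0·2 + 0.5·13.5·2² = 27.0 m

Phase 2 (coasting upward): v₀ = 27.0 m/s, a = -10 m/s².
v = v₀ + at → t = (0 − 27.0) / -10 = 2.70 s
v² = v₀² + 2aΔx → Δx = (0² − 27.0²)/(2·-10) = 36.5 m
Maximum height = 27.0 + 36.5 = 63.5 m

63.45 m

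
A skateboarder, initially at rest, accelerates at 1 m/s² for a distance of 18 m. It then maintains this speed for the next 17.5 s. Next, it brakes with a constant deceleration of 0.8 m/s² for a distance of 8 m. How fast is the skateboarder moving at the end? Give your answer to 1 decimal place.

4.8 m/s

Phase 1 (accelerating): v₀ = 0 m/s, a = 1 m/s².
v² = v₀² + 2aΔx = 0² + 2·1·18 = 36.0 → v = 6.00 m/s
t = (v − v₀)/a = (6.00 − 0)/1 = 6.00 s

Phase 2 (constant speed): v₀ = 6.00 m/s, a = 0 m/s².
v = v₀ + at = 6.00 + (0)(17.5) = 6.00 m/s
Δx = v₀t + ½at² = 6.00·17.5 + 0.5·0·17.5² = 105 m

Phase 3 (decelerating): v₀ = 6.00 m/s, a = -0.8 m/s².
v² = v₀² + 2aΔx = 6.00² + 2·-0.8·8 = 23.2 → v = 4.82 m/s
t = (v − v₀)/a = (4.82 − 6.00)/-0.8 = 1.48 s
Final speed = 4.82 m/s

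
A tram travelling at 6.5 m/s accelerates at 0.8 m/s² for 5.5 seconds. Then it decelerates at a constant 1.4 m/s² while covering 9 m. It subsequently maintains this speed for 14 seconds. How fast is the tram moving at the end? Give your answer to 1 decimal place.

9.7 m/s

Phase 1 (accelerating): v₀ = 6.50 m/s, a = 0.8 m/s².
v = v₀ + at = 6.50 + (0.8)(5.5) = 10.9 m/s
Δx = v₀t + ½at² = 6.50·5.5 + 0.5·0.8·5.5² = 47.9 m

Phase 2 (decelerating): v₀ = 10.9 m/s, a = -1.4 m/s².
v² = v₀² + 2aΔx = 10.9² + 2·-1.4·9 = 93.6 → v = 9.68 m/s
t = (v − v₀)/a = (9.68 − 10.9)/-1.4 = 0.875 s

Phase 3 (constant speed): v₀ = 9.68 m/s, a = 0 m/s².
v = v₀ + at = 9.68 + (0)(14) = 9.68 m/s
Δx = v₀t + ½at² = 9.68·14 + 0.5·0·14² = 135 m
Final speed = 9.68 m/s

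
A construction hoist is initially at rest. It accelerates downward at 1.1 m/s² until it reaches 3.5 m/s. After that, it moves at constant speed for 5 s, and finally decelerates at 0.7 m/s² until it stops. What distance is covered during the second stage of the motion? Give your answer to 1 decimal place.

17.5 m

Phase 1 (accelerating): v₀ = 0 m/s, a = 1.1 m/s².
v = v₀ + at → t = (3.5 − 0) / 1.1 = 3.18 s
v² = v₀² + 2aΔx → Δx = (3.5² − 0²)/(2·1.1) = 5.57 m

Phase 2 (constant speed): v₀ = 3.50 m/s, a = 0 m/s².
v = v₀ + at = 3.50 + (0)(5) = 3.50 m/s
Δx = v₀t + ½at² = 3.50·5 + 0.5·0·5² = 17.5 m
Distance in phase 2 = 17.5 m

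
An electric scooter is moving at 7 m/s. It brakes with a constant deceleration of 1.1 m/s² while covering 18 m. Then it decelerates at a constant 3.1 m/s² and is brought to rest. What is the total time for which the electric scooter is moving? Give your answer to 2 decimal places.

Phase 1 (decelerating): v₀ = 7.00 m/s, a = -1.1 m/s².
v² = v₀² + 2aΔx = 7.00² + 2·-1.1·18 = 9.40 → v = 3.07 m/s
t = (v − v₀)/a = (3.07 − 7.00)/-1.1 = 3.58 s

Phase 2 (decelerating): v₀ = 3.07 m/s, a = -3.1 m/s².
v = v₀ + at → t = (0 − 3.07) / -3.1 = 0.989 s
v² = v₀² + 2aΔx → Δx = (0² − 3.07²)/(2·-3.1) = 1.52 m
Total time = 3.58 + 0.989 = 4.57 s

4.57 s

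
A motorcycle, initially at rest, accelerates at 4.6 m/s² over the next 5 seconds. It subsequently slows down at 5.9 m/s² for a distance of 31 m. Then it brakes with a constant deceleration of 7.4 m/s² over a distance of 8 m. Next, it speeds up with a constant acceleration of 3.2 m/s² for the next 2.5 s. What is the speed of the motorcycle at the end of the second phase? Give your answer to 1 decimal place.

Phase 1 (accelerating): v₀ = 0 m/s, a = 4.6 m/s².
v = v₀ + at = 0 + (4.6)(5) = 23.0 m/s
Δx = v₀t + ½at² = 0·5 + 0.5·4.6·5² = 57.5 m

Phase 2 (decelerating): v₀ = 23.0 m/s, a = -5.9 m/s².
v² = v₀² + 2aΔx = 23.0² + 2·-5.9·31 = 163 → v = 12.8 m/s
t = (v − v₀)/a = (12.8 − 23.0)/-5.9 = 1.73 s
Speed at end of phase 2 = 12.8 m/s

12.8 m/s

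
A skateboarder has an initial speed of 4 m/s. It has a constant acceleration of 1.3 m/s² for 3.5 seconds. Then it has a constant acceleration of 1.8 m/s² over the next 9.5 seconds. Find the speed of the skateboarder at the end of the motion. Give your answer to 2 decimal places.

25.65 m/s

Phase 1 (accelerating): v₀ = 4.00 m/s, a = 1.3 m/s².
v = v₀ + at = 4.00 + (1.3)(3.5) = 8.55 m/s
Δx = v₀t + ½at² = 4.00·3.5 + 0.5·1.3·3.5² = 22.0 m

Phase 2 (accelerating): v₀ = 8.55 m/s, a = 1.8 m/s².
v = v₀ + at = 8.55 + (1.8)(9.5) = 25.7 m/s
Δx = v₀t + ½at² = 8.55·9.5 + 0.5·1.8·9.5² = 162 m
Final speed = 25.7 m/s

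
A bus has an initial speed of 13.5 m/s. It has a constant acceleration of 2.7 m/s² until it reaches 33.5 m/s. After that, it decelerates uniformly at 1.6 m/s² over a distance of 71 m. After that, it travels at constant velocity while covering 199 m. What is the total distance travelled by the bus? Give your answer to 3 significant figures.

444 m

Phase 1 (accelerating): v₀ = 13.5 m/s, a = 2.7 m/s².
v = v₀ + at → t = (33.5 − 13.5) / 2.7 = 7.41 s
v² = v₀² + 2aΔx → Δx = (33.5² − 13.5²)/(2·2.7) = 174 m

Phase 2 (decelerating): v₀ = 33.5 m/s, a = -1.6 m/s².
v² = v₀² + 2aΔx = 33.5² + 2·-1.6·71 = 895 → v = 29.9 m/s
t = (v − v₀)/a = (29.9 − 33.5)/-1.6 = 2.24 s

Phase 3 (constant speed): v₀ = 29.9 m/s, a = 0 m/s².
Constant speed: t = d/v = 199/29.9 = 6.65 s
Total distance = 174 + 71.0 + 199 = 444 m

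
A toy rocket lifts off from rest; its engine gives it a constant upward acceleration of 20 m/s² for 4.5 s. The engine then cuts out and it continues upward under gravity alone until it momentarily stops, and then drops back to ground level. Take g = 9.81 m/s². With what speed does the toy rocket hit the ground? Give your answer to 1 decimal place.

109.9 m/s

Phase 1 (powered ascent): v₀ = 0 m/s, a = 20 m/s².
v = v₀ + at = 0 + (20)(4.5) = 90.0 m/s
Δx = v₀t + ½at² = 0·4.5 + 0.5·20·4.5² = 202 m

Phase 2 (coasting upward): v₀ = 90.0 m/s, a = -9.81 m/s².
v = v₀ + at → t = (0 − 90.0) / -9.81 = 9.17 s
v² = v₀² + 2aΔx → Δx = (0² − 90.0²)/(2·-9.81) = 413 m

Phase 3 (free fall): v₀ = 0 m/s, a = -9.81 m/s².
Falls 615 m from rest: t = √(2·615/9.81) = 11.2 s; v = g·t = 110 m/s.
Impact speed = 110 m/s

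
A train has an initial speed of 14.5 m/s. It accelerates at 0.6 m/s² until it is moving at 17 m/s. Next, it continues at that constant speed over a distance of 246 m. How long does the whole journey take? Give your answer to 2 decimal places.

Phase 1 (accelerating): v₀ = 14.5 m/s, a = 0.6 m/s².
v = v₀ + at → t = (17 − 14.5) / 0.6 = 4.17 s
v² = v₀² + 2aΔx → Δx = (17² − 14.5²)/(2·0.6) = 65.6 m

Phase 2 (constant speed): v₀ = 17.0 m/s, a = 0 m/s².
Constant speed: t = d/v = 246/17.0 = 14.5 s
Total time = 4.17 + 14.5 = 18.6 s

18.64 s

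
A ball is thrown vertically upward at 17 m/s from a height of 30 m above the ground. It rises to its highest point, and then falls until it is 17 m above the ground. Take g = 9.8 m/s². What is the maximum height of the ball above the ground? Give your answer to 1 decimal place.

Phase 1 (rising): v₀ = 17.0 m/s, a = -9.8 m/s².
v = v₀ + at → t = (0 − 17.0) / -9.8 = 1.73 s
v² = v₀² + 2aΔx → Δx = (0² − 17.0²)/(2·-9.8) = 14.7 m
Maximum height = 30 + 14.7 = 44.7 m

44.7 m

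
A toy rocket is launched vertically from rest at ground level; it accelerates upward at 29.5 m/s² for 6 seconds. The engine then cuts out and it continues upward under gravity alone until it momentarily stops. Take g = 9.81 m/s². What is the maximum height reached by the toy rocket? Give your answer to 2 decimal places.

Phase 1 (powered ascent): v₀ = 0 m/s, a = 29.5 m/s².
v = v₀ + at = 0 + (29.5)(6) = 177 m/s
Δx = v₀t + ½at² = 0·6 + 0.5·29.5·6² = 531 m

Phase 2 (coasting upward): v₀ = 177 m/s, a = -9.81 m/s².
v = v₀ + at → t = (0 − 177) / -9.81 = 18.0 s
v² = v₀² + 2aΔx → Δx = (0² − 177²)/(2·-9.81) = 1600 m
Maximum height = 531 + 1600 = 2130 m

2127.79 m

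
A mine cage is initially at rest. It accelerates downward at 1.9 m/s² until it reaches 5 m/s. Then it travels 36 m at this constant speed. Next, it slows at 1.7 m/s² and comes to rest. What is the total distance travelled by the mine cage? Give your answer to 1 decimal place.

Phase 1 (accelerating): v₀ = 0 m/s, a = 1.9 m/s².
v = v₀ + at → t = (5 − 0) / 1.9 = 2.63 s
v² = v₀² + 2aΔx → Δx = (5² − 0²)/(2·1.9) = 6.58 m

Phase 2 (constant speed): v₀ = 5.00 m/s, a = 0 m/s².
Constant speed: t = d/v = 36/5.00 = 7.20 s

Phase 3 (decelerating): v₀ = 5.00 m/s, a = -1.7 m/s².
v = v₀ + at → t = (0 − 5.00) / -1.7 = 2.94 s
v² = v₀² + 2aΔx → Δx = (0² − 5.00²)/(2·-1.7) = 7.35 m
Total distance = 6.58 + 36.0 + 7.35 = 49.9 m

49.9 m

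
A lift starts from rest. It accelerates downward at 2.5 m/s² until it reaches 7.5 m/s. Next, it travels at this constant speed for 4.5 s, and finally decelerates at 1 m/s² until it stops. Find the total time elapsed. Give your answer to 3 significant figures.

Phase 1 (accelerating): v₀ = 0 m/s, a = 2.5 m/s².
v = v₀ + at → t = (7.5 − 0) / 2.5 = 3.00 s
v² = v₀² + 2aΔx → Δx = (7.5² − 0²)/(2·2.5) = 11.2 m

Phase 2 (constant speed): v₀ = 7.50 m/s, a = 0 m/s².
v = v₀ + at = 7.50 + (0)(4.5) = 7.50 m/s
Δx = v₀t + ½at² = 7.50·4.5 + 0.5·0·4.5² = 33.8 m

Phase 3 (decelerating): v₀ = 7.50 m/s, a = -1 m/s².
v = v₀ + at → t = (0 − 7.50) / -1 = 7.50 s
v² = v₀² + 2aΔx → Δx = (0² − 7.50²)/(2·-1) = 28.1 m
Total time = 3.00 + 4.50 + 7.50 = 15.0 s

15.0 s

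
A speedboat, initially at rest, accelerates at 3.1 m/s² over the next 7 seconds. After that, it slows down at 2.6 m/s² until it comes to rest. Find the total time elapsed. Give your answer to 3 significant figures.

Phase 1 (accelerating): v₀ = 0 m/s, a = 3.1 m/s².
v = v₀ + at = 0 + (3.1)(7) = 21.7 m/s
Δx = v₀t + ½at² = 0·7 + 0.5·3.1·7² = 76.0 m

Phase 2 (decelerating): v₀ = 21.7 m/s, a = -2.6 m/s².
v = v₀ + at → t = (0 − 21.7) / -2.6 = 8.35 s
v² = v₀² + 2aΔx → Δx = (0² − 21.7²)/(2·-2.6) = 90.6 m
Total time = 7.00 + 8.35 = 15.3 s

15.3 s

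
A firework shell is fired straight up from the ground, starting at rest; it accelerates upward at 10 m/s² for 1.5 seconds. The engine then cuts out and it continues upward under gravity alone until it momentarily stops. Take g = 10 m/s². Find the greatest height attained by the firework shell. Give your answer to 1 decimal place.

22.5 m

Phase 1 (powered ascent): v₀ = 0 m/s, a = 10 m/s².
v = v₀ + at = 0 + (10)(1.5) = 15.0 m/s
Δx = v₀t + ½at² = 0·1.5 + 0.5·10·1.5² = 11.2 m

Phase 2 (coasting upward): v₀ = 15.0 m/s, a = -10 m/s².
v = v₀ + at → t = (0 − 15.0) / -10 = 1.50 s
v² = v₀² + 2aΔx → Δx = (0² − 15.0²)/(2·-10) = 11.2 m
Maximum height = 11.2 + 11.2 = 22.5 m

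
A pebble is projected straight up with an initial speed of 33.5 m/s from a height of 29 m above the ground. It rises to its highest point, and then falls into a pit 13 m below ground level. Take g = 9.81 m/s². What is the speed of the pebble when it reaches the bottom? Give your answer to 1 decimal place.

Phase 1 (rising): v₀ = 33.5 m/s, a = -9.81 m/s².
v = v₀ + at → t = (0 − 33.5) / -9.81 = 3.41 s
v² = v₀² + 2aΔx → Δx = (0² − 33.5²)/(2·-9.81) = 57.2 m

Phase 2 (falling): v₀ = 0 m/s, a = -9.81 m/s².
Falls 99.2 m from rest: t = √(2·99.2/9.81) = 4.50 s; v = g·t = 44.1 m/s.
Final speed = 44.1 m/s

44.1 m/s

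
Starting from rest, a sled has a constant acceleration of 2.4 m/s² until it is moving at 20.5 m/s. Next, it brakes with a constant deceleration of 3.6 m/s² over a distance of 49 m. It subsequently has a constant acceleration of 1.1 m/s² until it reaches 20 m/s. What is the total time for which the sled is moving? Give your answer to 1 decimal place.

Phase 1 (accelerating): v₀ = 0 m/s, a = 2.4 m/s².
v = v₀ + at → t = (20.5 − 0) / 2.4 = 8.54 s
v² = v₀² + 2aΔx → Δx = (20.5² − 0²)/(2·2.4) = 87.6 m

Phase 2 (decelerating): v₀ = 20.5 m/s, a = -3.6 m/s².
v² = v₀² + 2aΔx = 20.5² + 2·-3.6·49 = 67.4 → v = 8.21 m/s
t = (v − v₀)/a = (8.21 − 20.5)/-3.6 = 3.41 s

Phase 3 (accelerating): v₀ = 8.21 m/s, a = 1.1 m/s².
v = v₀ + at → t = (20 − 8.21) / 1.1 = 10.7 s
v² = v₀² + 2aΔx → Δx = (20² − 8.21²)/(2·1.1) = 151 m
Total time = 8.54 + 3.41 + 10.7 = 22.7 s

22.7 s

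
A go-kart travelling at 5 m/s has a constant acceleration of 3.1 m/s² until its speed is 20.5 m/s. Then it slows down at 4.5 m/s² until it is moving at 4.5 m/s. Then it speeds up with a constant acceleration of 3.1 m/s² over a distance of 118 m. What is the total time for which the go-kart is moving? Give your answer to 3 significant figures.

Phase 1 (accelerating): v₀ = 5.00 m/s, a = 3.1 m/s².
v = v₀ + at → t = (20.5 − 5.00) / 3.1 = 5.00 s
v² = v₀² + 2aΔx → Δx = (20.5² − 5.00²)/(2·3.1) = 63.8 m

Phase 2 (decelerating): v₀ = 20.5 m/s, a = -4.5 m/s².
v = v₀ + at → t = (4.5 − 20.5) / -4.5 = 3.56 s
v² = v₀² + 2aΔx → Δx = (4.5² − 20.5²)/(2·-4.5) = 44.4 m

Phase 3 (accelerating): v₀ = 4.50 m/s, a = 3.1 m/s².
v² = v₀² + 2aΔx = 4.50² + 2·3.1·118 = 752 → v = 27.4 m/s
t = (v − v₀)/a = (27.4 − 4.50)/3.1 = 7.39 s
Total time = 5.00 + 3.56 + 7.39 = 15.9 s

15.9 s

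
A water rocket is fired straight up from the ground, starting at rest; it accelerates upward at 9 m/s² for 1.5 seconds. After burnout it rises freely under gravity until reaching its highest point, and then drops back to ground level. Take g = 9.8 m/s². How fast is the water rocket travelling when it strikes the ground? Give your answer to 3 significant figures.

19.5 m/s

Phase 1 (powered ascent): v₀ = 0 m/s, a = 9 m/s².
v = v₀ + at = 0 + (9)(1.5) = 13.5 m/s
Δx = v₀t + ½at² = 0·1.5 + 0.5·9·1.5² = 10.1 m

Phase 2 (coasting upward): v₀ = 13.5 m/s, a = -9.8 m/s².
v = v₀ + at → t = (0 − 13.5) / -9.8 = 1.38 s
v² = v₀² + 2aΔx → Δx = (0² − 13.5²)/(2·-9.8) = 9.30 m

Phase 3 (free fall): v₀ = 0 m/s, a = -9.8 m/s².
Falls 19.4 m from rest: t = √(2·19.4/9.8) = 1.99 s; v = g·t = 19.5 m/s.
Impact speed = 19.5 m/s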